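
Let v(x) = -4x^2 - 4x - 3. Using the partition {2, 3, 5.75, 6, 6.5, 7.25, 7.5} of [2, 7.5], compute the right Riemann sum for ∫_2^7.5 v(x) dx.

Subinterval widths: 1, 2.75, 0.25, 0.5, 0.75, 0.25.
Right endpoints: 3, 5.75, 6, 6.5, 7.25, 7.5.
v(3) = -51, v(5.75) = -158.25, v(6) = -171, v(6.5) = -198, v(7.25) = -242.25, v(7.5) = -258.
Sum = Σ Δx_i · v(x_i).
Sum = -874.125.

-874.125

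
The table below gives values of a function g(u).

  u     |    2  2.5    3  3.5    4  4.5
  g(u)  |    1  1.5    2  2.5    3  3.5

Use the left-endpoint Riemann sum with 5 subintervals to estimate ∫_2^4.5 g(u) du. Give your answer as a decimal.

5

Δu = 0.5.
Sum = 0.5·[1 + 1.5 + 2 + 2.5 + 3] = 5.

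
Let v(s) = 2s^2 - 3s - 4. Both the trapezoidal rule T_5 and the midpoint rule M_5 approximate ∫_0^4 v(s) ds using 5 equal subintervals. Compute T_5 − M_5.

T_5 = 3.52.
M_5 = 2.24.
T_5 − M_5 = 1.28.

1.28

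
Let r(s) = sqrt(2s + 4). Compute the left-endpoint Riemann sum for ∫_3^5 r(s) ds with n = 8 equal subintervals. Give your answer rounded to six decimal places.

Δs = (5 − 3)/8 = 0.25.
Left endpoints: 3, 3.25, 3.5, 3.75, 4, 4.25, 4.5, 4.75.
r(3) ≈ 3.162278, r(3.25) ≈ 3.240370, r(3.5) ≈ 3.316625, r(3.75) ≈ 3.391165, r(4) ≈ 3.464102, r(4.25) ≈ 3.535534, r(4.5) ≈ 3.605551, r(4.75) ≈ 3.674235.
Sum = Δs · [r(3) + r(3.25) + r(3.5) + ...].
Sum ≈ 6.847465.

6.847465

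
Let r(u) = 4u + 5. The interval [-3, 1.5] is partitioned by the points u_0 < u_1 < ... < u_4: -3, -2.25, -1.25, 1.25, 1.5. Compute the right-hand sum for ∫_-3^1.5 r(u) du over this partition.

24.75

Subinterval widths: 0.75, 1, 2.5, 0.25.
Right endpoints: -2.25, -1.25, 1.25, 1.5.
r(-2.25) = -4, r(-1.25) = 0, r(1.25) = 10, r(1.5) = 11.
Sum = Σ Δu_i · r(u_i).
Sum = 24.75.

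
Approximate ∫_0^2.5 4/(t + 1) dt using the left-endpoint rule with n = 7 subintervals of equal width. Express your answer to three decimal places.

5.560

Δt = (2.5 − 0)/7 = 5/14.
Left endpoints: 0, 5/14, 5/7, 15/14, 10/7, 25/14, 15/7.
f(0) = 4, f(5/14) = 56/19, f(5/7) = 7/3, f(15/14) = 56/29, f(10/7) = 28/17, f(25/14) = 56/39, f(15/7) = 14/11.
Sum = Δt · [f(0) + f(5/14) + f(5/7) + ...].
Sum ≈ 5.560.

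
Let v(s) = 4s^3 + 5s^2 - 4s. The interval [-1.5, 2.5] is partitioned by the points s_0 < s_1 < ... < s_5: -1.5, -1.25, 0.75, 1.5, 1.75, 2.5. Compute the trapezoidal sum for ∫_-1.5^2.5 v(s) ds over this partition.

63.8125

Subinterval widths: 0.25, 2, 0.75, 0.25, 0.75.
v(-1.5) = 3.75, v(-1.25) = 5, v(0.75) = 1.5, v(1.5) = 18.75, v(1.75) = 29.75, v(2.5) = 83.75.
On each subinterval the trapezoid contributes (Δs_i/2)·[v(s_{i-1}) + v(s_i)].
Sum = 63.8125.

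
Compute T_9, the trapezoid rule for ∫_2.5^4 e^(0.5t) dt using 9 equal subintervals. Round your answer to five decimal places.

7.80194

Δt = (4 − 2.5)/9 = 1/6.
f(2.5) ≈ 3.49034, f(8/3) ≈ 3.79367, f(17/6) ≈ 4.12335, f(3) ≈ 4.48169, f(19/6) ≈ 4.87117, f(10/3) ≈ 5.29449, f(3.5) ≈ 5.75460, f(11/3) ≈ 6.25470, f(23/6) ≈ 6.79826, f(4) ≈ 7.38906.
T_9 = (Δt/2)·[f(t_0) + 2f(t_1) + ... + 2f(t_{8}) + f(t_9)].
Sum ≈ 7.80194.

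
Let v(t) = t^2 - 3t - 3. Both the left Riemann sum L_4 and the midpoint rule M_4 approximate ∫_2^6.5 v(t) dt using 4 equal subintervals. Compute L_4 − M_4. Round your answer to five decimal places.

L_4 = 5.02734375.
M_4 ≈ 17.5253906.
L_4 − M_4 ≈ -12.49805.

-12.49805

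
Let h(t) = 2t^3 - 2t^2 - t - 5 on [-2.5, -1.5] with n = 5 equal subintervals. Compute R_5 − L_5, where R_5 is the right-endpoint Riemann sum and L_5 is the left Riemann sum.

R_5 = -25.11.
L_5 = -31.41.
R_5 − L_5 = 6.3.

6.3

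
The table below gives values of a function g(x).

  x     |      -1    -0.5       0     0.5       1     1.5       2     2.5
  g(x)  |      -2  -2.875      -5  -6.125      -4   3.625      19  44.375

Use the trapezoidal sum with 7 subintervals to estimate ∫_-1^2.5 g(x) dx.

12.90625

Δx = 0.5.
T_7 = (0.5/2)·[(-2) + 2·(-2.875) + 2·(-5) + 2·(-6.125) + 2·(-4) + 2·3.625 + 2·19 + 44.375] = 12.90625.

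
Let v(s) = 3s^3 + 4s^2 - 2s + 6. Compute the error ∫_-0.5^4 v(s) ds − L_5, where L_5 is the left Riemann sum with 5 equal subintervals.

Exact integral: ∫_-0.5^4 v(s) ds = 288.703125.
L_5 = 189.8325.
Error = 288.703125 − 189.8325 = 98.870625.

98.870625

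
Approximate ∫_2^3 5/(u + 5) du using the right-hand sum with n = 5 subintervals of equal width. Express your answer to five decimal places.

Δu = (3 − 2)/5 = 0.2.
Right endpoints: 2.2, 2.4, 2.6, 2.8, 3.
f(2.2) = 25/36, f(2.4) = 25/37, f(2.6) = 25/38, f(2.8) = 25/39, f(3) = 0.625.
Sum = Δu · [f(2.2) + f(2.4) + f(2.6) + f(2.8) + f(3)].
Sum ≈ 0.65881.

0.65881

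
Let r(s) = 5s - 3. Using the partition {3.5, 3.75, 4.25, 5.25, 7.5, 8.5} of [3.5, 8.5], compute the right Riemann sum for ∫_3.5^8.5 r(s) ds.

153.4375

Subinterval widths: 0.25, 0.5, 1, 2.25, 1.
Right endpoints: 3.75, 4.25, 5.25, 7.5, 8.5.
r(3.75) = 15.75, r(4.25) = 18.25, r(5.25) = 23.25, r(7.5) = 34.5, r(8.5) = 39.5.
Sum = Σ Δs_i · r(s_i).
Sum = 153.4375.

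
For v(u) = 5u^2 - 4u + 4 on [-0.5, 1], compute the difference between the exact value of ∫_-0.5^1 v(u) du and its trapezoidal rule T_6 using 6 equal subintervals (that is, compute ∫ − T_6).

-0.078125

Exact integral: ∫_-0.5^1 v(u) du = 6.375.
T_6 = 6.453125.
Error = 6.375 − 6.453125 = -0.078125.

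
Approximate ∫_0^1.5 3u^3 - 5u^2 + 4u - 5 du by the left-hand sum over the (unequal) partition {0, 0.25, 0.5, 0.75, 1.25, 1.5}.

-5.546875

Subinterval widths: 0.25, 0.25, 0.25, 0.5, 0.25.
Left endpoints: 0, 0.25, 0.5, 0.75, 1.25.
f(0) = -5, f(0.25) = -4.265625, f(0.5) = -3.875, f(0.75) = -3.546875, f(1.25) = -1.953125.
Sum = Σ Δu_i · f(u_i).
Sum = -5.546875.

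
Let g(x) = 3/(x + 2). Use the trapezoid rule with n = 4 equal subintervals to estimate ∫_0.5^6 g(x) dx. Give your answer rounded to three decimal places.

3.556

Δx = (6 − 0.5)/4 = 1.375.
g(0.5) = 1.2, g(1.875) = 24/31, g(3.25) = 4/7, g(4.625) = 24/53, g(6) = 0.375.
T_4 = (Δx/2)·[g(x_0) + 2g(x_1) + 2g(x_2) + 2g(x_3) + g(x_4)].
Sum ≈ 3.556.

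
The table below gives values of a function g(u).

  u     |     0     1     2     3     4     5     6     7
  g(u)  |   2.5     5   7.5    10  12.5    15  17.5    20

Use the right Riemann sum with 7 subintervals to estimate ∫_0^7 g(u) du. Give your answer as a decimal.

87.5

Δu = 1.
Sum = 1·[5 + 7.5 + 10 + 12.5 + 15 + 17.5 + 20] = 87.5.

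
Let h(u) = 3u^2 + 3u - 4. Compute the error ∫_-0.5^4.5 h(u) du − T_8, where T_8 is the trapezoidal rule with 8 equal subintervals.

-0.9765625

Exact integral: ∫_-0.5^4.5 h(u) du = 101.25.
T_8 = 102.2265625.
Error = 101.25 − 102.2265625 = -0.9765625.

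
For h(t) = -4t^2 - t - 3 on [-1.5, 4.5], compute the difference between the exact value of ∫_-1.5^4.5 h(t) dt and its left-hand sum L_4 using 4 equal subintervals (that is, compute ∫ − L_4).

-49.5

Exact integral: ∫_-1.5^4.5 h(t) dt = -153.
L_4 = -103.5.
Error = -153 − (-103.5) = -49.5.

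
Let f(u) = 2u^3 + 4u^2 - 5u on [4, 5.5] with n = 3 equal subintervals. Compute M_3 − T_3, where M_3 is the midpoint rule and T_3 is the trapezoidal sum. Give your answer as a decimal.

-3.046875

M_3 = 429.390625.
T_3 = 432.4375.
M_3 − T_3 = -3.046875.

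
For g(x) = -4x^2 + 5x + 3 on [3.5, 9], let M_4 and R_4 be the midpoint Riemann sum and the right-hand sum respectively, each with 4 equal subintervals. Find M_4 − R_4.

180.5546875

M_4 = -722.9921875.
R_4 = -903.546875.
M_4 − R_4 = 180.5546875.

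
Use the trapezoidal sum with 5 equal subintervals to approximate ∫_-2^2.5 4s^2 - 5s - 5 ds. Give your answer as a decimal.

Δs = (2.5 − (-2))/5 = 0.9.
f(-2) = 21, f(-1.1) = 5.34, f(-0.2) = -3.84, f(0.7) = -6.54, f(1.6) = -2.76, f(2.5) = 7.5.
T_5 = (Δs/2)·[f(s_0) + 2f(s_1) + ... + 2f(s_{4}) + f(s_5)].
Sum = 5.805.

5.805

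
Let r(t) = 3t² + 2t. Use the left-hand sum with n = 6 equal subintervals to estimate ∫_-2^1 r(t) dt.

Δt = (1 − (-2))/6 = 0.5.
Left endpoints: -2, -1.5, -1, -0.5, 0, 0.5.
r(-2) = 8, r(-1.5) = 3.75, r(-1) = 1, r(-0.5) = -0.25, r(0) = 0, r(0.5) = 1.75.
Sum = Δt · [r(-2) + r(-1.5) + r(-1) + ...].
Sum = 7.125.

7.125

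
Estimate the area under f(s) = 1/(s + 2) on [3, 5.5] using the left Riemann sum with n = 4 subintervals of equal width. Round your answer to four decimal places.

0.4270

Δs = (5.5 − 3)/4 = 0.625.
Left endpoints: 3, 3.625, 4.25, 4.875.
f(3) = 0.2, f(3.625) = 8/45, f(4.25) = 0.16, f(4.875) = 8/55.
Sum = Δs · [f(3) + f(3.625) + f(4.25) + f(4.875)].
Sum ≈ 0.4270.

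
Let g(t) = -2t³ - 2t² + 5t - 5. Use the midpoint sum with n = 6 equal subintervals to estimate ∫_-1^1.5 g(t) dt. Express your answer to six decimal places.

-14.196325

Δt = (1.5 − (-1))/6 = 5/12.
Midpoints: -19/24, -0.375, 1/24, 11/24, 0.875, 31/24.
g(-19/24) = -63725/6912, g(-0.375) = -7.05078125, g(1/24) = -33145/6912, g(11/24) = -22955/6912, g(0.875) = -3.49609375, g(31/24) = -42775/6912.
Sum = Δt · [g(-19/24) + g(-0.375) + g(1/24) + ...].
Sum ≈ -14.196325.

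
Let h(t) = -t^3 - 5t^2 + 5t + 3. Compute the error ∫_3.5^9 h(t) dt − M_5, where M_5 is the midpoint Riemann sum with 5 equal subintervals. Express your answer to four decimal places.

Exact integral: ∫_3.5^9 h(t) dt ≈ -2557.901042.
M_5 = -2544.7296875.
Error ≈ -2557.901042 − (-2544.7296875) ≈ -13.1714.

-13.1714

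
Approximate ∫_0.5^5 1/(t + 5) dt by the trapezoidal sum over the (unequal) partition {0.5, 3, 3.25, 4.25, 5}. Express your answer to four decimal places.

0.6070

Subinterval widths: 2.5, 0.25, 1, 0.75.
f(0.5) = 2/11, f(3) = 0.125, f(3.25) = 4/33, f(4.25) = 4/37, f(5) = 0.1.
On each subinterval the trapezoid contributes (Δt_i/2)·[f(t_{i-1}) + f(t_i)].
Sum ≈ 0.6070.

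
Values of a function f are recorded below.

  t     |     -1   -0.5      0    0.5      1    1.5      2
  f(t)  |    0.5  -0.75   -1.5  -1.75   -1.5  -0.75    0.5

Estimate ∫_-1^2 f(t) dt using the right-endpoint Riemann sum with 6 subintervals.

-2.875

Δt = 0.5.
Sum = 0.5·[(-0.75) + (-1.5) + (-1.75) + (-1.5) + (-0.75) + 0.5] = -2.875.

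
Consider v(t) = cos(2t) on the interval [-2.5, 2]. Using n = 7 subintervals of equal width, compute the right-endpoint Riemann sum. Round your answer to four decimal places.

Δt = (2 − (-2.5))/7 = 9/14.
Right endpoints: -13/7, -17/14, -4/7, 1/14, 5/7, 19/14, 2.
v(-13/7) ≈ -0.8404, v(-17/14) ≈ -0.7564, v(-4/7) ≈ 0.4150, v(1/14) ≈ 0.9898, v(5/7) ≈ 0.1417, v(19/14) ≈ -0.9101, v(2) ≈ -0.6536.
Sum = Δt · [v(-13/7) + v(-17/14) + v(-4/7) + ...].
Sum ≈ -1.0376.

-1.0376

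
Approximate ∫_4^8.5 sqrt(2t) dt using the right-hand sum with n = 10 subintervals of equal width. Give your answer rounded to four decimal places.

Δt = (8.5 − 4)/10 = 0.45.
Right endpoints: 4.45, 4.9, 5.35, 5.8, 6.25, 6.7, 7.15, 7.6, 8.05, 8.5.
f(4.45) ≈ 2.9833, f(4.9) ≈ 3.1305, f(5.35) ≈ 3.2711, f(5.8) ≈ 3.4059, f(6.25) ≈ 3.5355, f(6.7) ≈ 3.6606, f(7.15) ≈ 3.7815, f(7.6) ≈ 3.8987, f(8.05) ≈ 4.0125, f(8.5) ≈ 4.1231.
Sum = Δt · [f(4.45) + f(4.9) + f(5.35) + ...].
Sum ≈ 16.1112.

16.1112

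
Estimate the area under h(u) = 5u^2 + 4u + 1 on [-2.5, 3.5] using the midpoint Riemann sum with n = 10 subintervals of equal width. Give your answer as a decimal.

Δu = (3.5 − (-2.5))/10 = 0.6.
Midpoints: -2.2, -1.6, -1, -0.4, 0.2, 0.8, 1.4, 2, 2.6, 3.2.
h(-2.2) = 16.4, h(-1.6) = 7.4, h(-1) = 2, h(-0.4) = 0.2, h(0.2) = 2, h(0.8) = 7.4, h(1.4) = 16.4, h(2) = 29, h(2.6) = 45.2, h(3.2) = 65.
Sum = Δu · [h(-2.2) + h(-1.6) + h(-1) + ...].
Sum = 114.6.

114.6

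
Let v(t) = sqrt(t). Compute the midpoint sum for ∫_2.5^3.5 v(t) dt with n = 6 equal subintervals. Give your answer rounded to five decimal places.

Δt = (3.5 − 2.5)/6 = 1/6.
Midpoints: 31/12, 2.75, 35/12, 37/12, 3.25, 41/12.
v(31/12) ≈ 1.60728, v(2.75) ≈ 1.65831, v(35/12) ≈ 1.70783, v(37/12) ≈ 1.75594, v(3.25) ≈ 1.80278, v(41/12) ≈ 1.84842.
Sum = Δt · [v(31/12) + v(2.75) + v(35/12) + ...].
Sum ≈ 1.73009.

1.73009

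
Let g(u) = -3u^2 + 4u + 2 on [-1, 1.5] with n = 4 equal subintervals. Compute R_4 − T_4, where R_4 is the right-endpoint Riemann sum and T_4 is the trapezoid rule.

1.953125

R_4 = 4.58984375.
T_4 = 2.63671875.
R_4 − T_4 = 1.953125.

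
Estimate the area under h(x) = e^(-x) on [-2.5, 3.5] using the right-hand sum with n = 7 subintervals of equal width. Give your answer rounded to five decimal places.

7.67923

Δx = (3.5 − (-2.5))/7 = 6/7.
Right endpoints: -23/14, -11/14, 1/14, 13/14, 25/14, 37/14, 3.5.
h(-23/14) ≈ 5.16992, h(-11/14) ≈ 2.19397, h(1/14) ≈ 0.93106, h(13/14) ≈ 0.39512, h(25/14) ≈ 0.16768, h(37/14) ≈ 0.07116, h(3.5) ≈ 0.03020.
Sum = Δx · [h(-23/14) + h(-11/14) + h(1/14) + ...].
Sum ≈ 7.67923.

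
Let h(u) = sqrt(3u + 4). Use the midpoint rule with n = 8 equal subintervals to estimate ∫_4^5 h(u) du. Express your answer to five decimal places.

Δu = (5 − 4)/8 = 0.125.
Midpoints: 4.0625, 4.1875, 4.3125, 4.4375, 4.5625, 4.6875, 4.8125, 4.9375.
h(4.0625) ≈ 4.02337, h(4.1875) ≈ 4.06971, h(4.3125) ≈ 4.11552, h(4.4375) ≈ 4.16083, h(4.5625) ≈ 4.20565, h(4.6875) ≈ 4.25000, h(4.8125) ≈ 4.29389, h(4.9375) ≈ 4.33734.
Sum = Δu · [h(4.0625) + h(4.1875) + h(4.3125) + ...].
Sum ≈ 4.18204.

4.18204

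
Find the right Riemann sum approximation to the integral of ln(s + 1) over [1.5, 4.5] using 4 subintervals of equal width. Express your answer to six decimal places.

4.370882

Δs = (4.5 − 1.5)/4 = 0.75.
Right endpoints: 2.25, 3, 3.75, 4.5.
f(2.25) ≈ 1.178655, f(3) ≈ 1.386294, f(3.75) ≈ 1.558145, f(4.5) ≈ 1.704748.
Sum = Δs · [f(2.25) + f(3) + f(3.75) + f(4.5)].
Sum ≈ 4.370882.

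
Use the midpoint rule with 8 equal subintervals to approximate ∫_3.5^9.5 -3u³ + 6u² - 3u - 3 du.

Δu = (9.5 − 3.5)/8 = 0.75.
Midpoints: 3.875, 4.625, 5.375, 6.125, 6.875, 7.625, 8.375, 9.125.
f(3.875) = -50733/512, f(4.625) = -94887/512, f(5.375) = -159561/512, f(6.125) = -248643/512, f(6.875) = -366021/512, f(7.625) = -515583/512, f(8.375) = -701217/512, f(9.125) = -926811/512.
Sum = Δu · [f(3.875) + f(4.625) + f(5.375) + ...].
Sum = -4487.484375.

-4487.484375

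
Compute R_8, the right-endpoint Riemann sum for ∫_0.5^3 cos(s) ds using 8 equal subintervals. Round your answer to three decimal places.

-0.627

Δs = (3 − 0.5)/8 = 0.3125.
Right endpoints: 0.8125, 1.125, 1.4375, 1.75, 2.0625, 2.375, 2.6875, 3.
f(0.8125) ≈ 0.688, f(1.125) ≈ 0.431, f(1.4375) ≈ 0.133, f(1.75) ≈ -0.178, f(2.0625) ≈ -0.472, f(2.375) ≈ -0.720, f(2.6875) ≈ -0.899, f(3) ≈ -0.990.
Sum = Δs · [f(0.8125) + f(1.125) + f(1.4375) + ...].
Sum ≈ -0.627.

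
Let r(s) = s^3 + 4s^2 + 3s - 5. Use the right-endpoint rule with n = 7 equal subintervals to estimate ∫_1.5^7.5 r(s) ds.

Δs = (7.5 − 1.5)/7 = 6/7.
Right endpoints: 33/14, 45/14, 57/14, 69/14, 81/14, 93/14, 7.5.
r(33/14) = 102605/2744, r(45/14) = 217265/2744, r(57/14) = 386933/2744, r(69/14) = 621977/2744, r(81/14) = 932765/2744, r(93/14) = 1329665/2744, r(7.5) = 664.375.
Sum = Δs · [r(33/14) + r(45/14) + r(57/14) + ...].
Sum = 1691.25.

1691.25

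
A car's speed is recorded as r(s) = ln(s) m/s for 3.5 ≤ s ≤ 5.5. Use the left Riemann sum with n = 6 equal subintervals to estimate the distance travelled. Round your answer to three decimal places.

Δs = (5.5 − 3.5)/6 = 1/3.
Left endpoints: 3.5, 23/6, 25/6, 4.5, 29/6, 31/6.
r(3.5) ≈ 1.253, r(23/6) ≈ 1.344, r(25/6) ≈ 1.427, r(4.5) ≈ 1.504, r(29/6) ≈ 1.576, r(31/6) ≈ 1.642.
Sum = Δs · [r(3.5) + r(23/6) + r(25/6) + ...].
Sum ≈ 2.915.

2.915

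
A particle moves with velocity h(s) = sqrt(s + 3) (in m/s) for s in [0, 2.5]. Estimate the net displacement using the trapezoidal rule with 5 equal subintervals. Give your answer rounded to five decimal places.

Δs = (2.5 − 0)/5 = 0.5.
h(0) ≈ 1.73205, h(0.5) ≈ 1.87083, h(1) ≈ 2.00000, h(1.5) ≈ 2.12132, h(2) ≈ 2.23607, h(2.5) ≈ 2.34521.
T_5 = (Δs/2)·[h(s_0) + 2h(s_1) + ... + 2h(s_{4}) + h(s_5)].
Sum ≈ 5.13342.

5.13342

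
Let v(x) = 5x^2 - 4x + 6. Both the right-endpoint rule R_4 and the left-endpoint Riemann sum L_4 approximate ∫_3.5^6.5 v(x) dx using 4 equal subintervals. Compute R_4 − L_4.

103.5

R_4 = 397.40625.
L_4 = 293.90625.
R_4 − L_4 = 103.5.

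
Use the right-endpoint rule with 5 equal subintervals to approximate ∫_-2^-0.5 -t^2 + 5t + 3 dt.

-5.835

Δt = (-0.5 − (-2))/5 = 0.3.
Right endpoints: -1.7, -1.4, -1.1, -0.8, -0.5.
f(-1.7) = -8.39, f(-1.4) = -5.96, f(-1.1) = -3.71, f(-0.8) = -1.64, f(-0.5) = 0.25.
Sum = Δt · [f(-1.7) + f(-1.4) + f(-1.1) + f(-0.8) + f(-0.5)].
Sum = -5.835.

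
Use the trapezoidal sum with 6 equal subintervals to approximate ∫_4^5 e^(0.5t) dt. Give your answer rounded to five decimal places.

9.59242

Δt = (5 − 4)/6 = 1/6.
f(4) ≈ 7.38906, f(25/6) ≈ 8.03119, f(13/3) ≈ 8.72914, f(4.5) ≈ 9.48774, f(14/3) ≈ 10.31226, f(29/6) ≈ 11.20844, f(5) ≈ 12.18249.
T_6 = (Δt/2)·[f(t_0) + 2f(t_1) + ... + 2f(t_{5}) + f(t_6)].
Sum ≈ 9.59242.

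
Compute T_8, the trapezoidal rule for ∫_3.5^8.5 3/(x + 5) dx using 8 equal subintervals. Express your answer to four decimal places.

Δx = (8.5 − 3.5)/8 = 0.625.
f(3.5) = 6/17, f(4.125) = 24/73, f(4.75) = 4/13, f(5.375) = 24/83, f(6) = 3/11, f(6.625) = 8/31, f(7.25) = 12/49, f(7.875) = 24/103, f(8.5) = 2/9.
T_8 = (Δx/2)·[f(x_0) + 2f(x_1) + ... + 2f(x_{7}) + f(x_8)].
Sum ≈ 1.3887.

1.3887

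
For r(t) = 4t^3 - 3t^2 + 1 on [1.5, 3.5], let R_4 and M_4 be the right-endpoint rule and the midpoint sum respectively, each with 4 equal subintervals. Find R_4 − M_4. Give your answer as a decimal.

35.375

R_4 = 141.75.
M_4 = 106.375.
R_4 − M_4 = 35.375.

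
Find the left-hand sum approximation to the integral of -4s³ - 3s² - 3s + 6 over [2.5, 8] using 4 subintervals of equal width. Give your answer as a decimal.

Δs = (8 − 2.5)/4 = 1.375.
Left endpoints: 2.5, 3.875, 5.25, 6.625.
f(2.5) = -82.75, f(3.875) = -283.4140625, f(5.25) = -671.25, f(6.625) = -1308.6484375.
Sum = Δs · [f(2.5) + f(3.875) + f(5.25) + f(6.625)].
Sum = -3225.8359375.

-3225.8359375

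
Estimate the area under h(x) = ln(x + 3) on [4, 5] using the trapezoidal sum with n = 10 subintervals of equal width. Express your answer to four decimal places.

Δx = (5 − 4)/10 = 0.1.
h(4) ≈ 1.9459, h(4.1) ≈ 1.9601, h(4.2) ≈ 1.9741, h(4.3) ≈ 1.9879, h(4.4) ≈ 2.0015, h(4.5) ≈ 2.0149, h(4.6) ≈ 2.0281, h(4.7) ≈ 2.0412, h(4.8) ≈ 2.0541, h(4.9) ≈ 2.0669, h(5) ≈ 2.0794.
T_10 = (Δx/2)·[h(x_0) + 2h(x_1) + ... + 2h(x_{9}) + h(x_10)].
Sum ≈ 2.0141.

2.0141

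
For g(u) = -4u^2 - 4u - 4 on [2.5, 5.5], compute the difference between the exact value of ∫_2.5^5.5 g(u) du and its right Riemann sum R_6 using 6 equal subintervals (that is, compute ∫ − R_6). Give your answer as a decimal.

27.5

Exact integral: ∫_2.5^5.5 g(u) du = -261.
R_6 = -288.5.
Error = -261 − (-288.5) = 27.5.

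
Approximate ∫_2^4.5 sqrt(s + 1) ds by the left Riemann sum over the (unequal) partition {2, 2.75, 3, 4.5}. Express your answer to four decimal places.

4.7832

Subinterval widths: 0.75, 0.25, 1.5.
Left endpoints: 2, 2.75, 3.
f(2) ≈ 1.7321, f(2.75) ≈ 1.9365, f(3) ≈ 2.0000.
Sum = Σ Δs_i · f(s_i).
Sum ≈ 4.7832.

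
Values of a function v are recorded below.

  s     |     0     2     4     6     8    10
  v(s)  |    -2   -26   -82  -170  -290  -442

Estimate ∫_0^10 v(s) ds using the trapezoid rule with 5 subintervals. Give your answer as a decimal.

-1580

Δs = 2.
T_5 = (2/2)·[(-2) + 2·(-26) + 2·(-82) + 2·(-170) + 2·(-290) + (-442)] = -1580.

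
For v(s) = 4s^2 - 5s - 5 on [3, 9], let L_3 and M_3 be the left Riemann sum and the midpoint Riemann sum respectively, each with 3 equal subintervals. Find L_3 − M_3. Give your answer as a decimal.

-234

L_3 = 484.
M_3 = 718.
L_3 − M_3 = -234.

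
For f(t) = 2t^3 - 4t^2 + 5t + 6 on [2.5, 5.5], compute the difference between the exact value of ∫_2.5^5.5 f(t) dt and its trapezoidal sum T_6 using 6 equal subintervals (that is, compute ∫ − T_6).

Exact integral: ∫_2.5^5.5 f(t) dt = 315.
T_6 = 317.5.
Error = 315 − 317.5 = -2.5.

-2.5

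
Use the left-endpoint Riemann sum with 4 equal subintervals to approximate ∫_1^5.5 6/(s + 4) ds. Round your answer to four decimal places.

4.1890

Δs = (5.5 − 1)/4 = 1.125.
Left endpoints: 1, 2.125, 3.25, 4.375.
f(1) = 1.2, f(2.125) = 48/49, f(3.25) = 24/29, f(4.375) = 48/67.
Sum = Δs · [f(1) + f(2.125) + f(3.25) + f(4.375)].
Sum ≈ 4.1890.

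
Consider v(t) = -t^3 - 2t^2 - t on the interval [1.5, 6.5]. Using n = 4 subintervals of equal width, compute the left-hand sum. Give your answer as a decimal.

-441.40625

Δt = (6.5 − 1.5)/4 = 1.25.
Left endpoints: 1.5, 2.75, 4, 5.25.
v(1.5) = -9.375, v(2.75) = -38.671875, v(4) = -100, v(5.25) = -205.078125.
Sum = Δt · [v(1.5) + v(2.75) + v(4) + v(5.25)].
Sum = -441.40625.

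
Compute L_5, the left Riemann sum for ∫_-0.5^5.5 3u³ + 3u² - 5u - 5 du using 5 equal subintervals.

Δu = (5.5 − (-0.5))/5 = 1.2.
Left endpoints: -0.5, 0.7, 1.9, 3.1, 4.3.
f(-0.5) = -2.125, f(0.7) = -6.001, f(1.9) = 16.907, f(3.1) = 97.703, f(4.3) = 267.491.
Sum = Δu · [f(-0.5) + f(0.7) + f(1.9) + f(3.1) + f(4.3)].
Sum = 448.77.

448.77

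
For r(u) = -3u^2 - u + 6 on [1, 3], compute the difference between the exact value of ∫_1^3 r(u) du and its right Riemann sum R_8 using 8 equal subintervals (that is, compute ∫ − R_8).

3.3125

Exact integral: ∫_1^3 r(u) du = -18.
R_8 = -21.3125.
Error = -18 − (-21.3125) = 3.3125.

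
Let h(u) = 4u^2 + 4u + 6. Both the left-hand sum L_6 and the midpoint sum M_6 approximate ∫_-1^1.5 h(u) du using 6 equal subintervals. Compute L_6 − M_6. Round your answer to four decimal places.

-2.6910

L_6 ≈ 20.497685.
M_6 ≈ 23.188657.
L_6 − M_6 ≈ -2.6910.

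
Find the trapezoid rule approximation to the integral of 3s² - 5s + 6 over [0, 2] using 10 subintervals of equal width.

Δs = (2 − 0)/10 = 0.2.
f(0) = 6, f(0.2) = 5.12, f(0.4) = 4.48, f(0.6) = 4.08, f(0.8) = 3.92, f(1) = 4, f(1.2) = 4.32, f(1.4) = 4.88, f(1.6) = 5.68, f(1.8) = 6.72, f(2) = 8.
T_10 = (Δs/2)·[f(s_0) + 2f(s_1) + ... + 2f(s_{9}) + f(s_10)].
Sum = 10.04.

10.04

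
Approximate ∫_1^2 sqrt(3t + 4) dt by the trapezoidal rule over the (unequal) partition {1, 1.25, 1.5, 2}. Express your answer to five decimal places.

2.91056

Subinterval widths: 0.25, 0.25, 0.5.
f(1) ≈ 2.64575, f(1.25) ≈ 2.78388, f(1.5) ≈ 2.91548, f(2) ≈ 3.16228.
On each subinterval the trapezoid contributes (Δt_i/2)·[f(t_{i-1}) + f(t_i)].
Sum ≈ 2.91056.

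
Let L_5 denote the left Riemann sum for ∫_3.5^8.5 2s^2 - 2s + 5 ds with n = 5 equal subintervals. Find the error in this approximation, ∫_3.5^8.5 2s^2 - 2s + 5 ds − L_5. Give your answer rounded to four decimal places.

53.3333

Exact integral: ∫_3.5^8.5 f(s) ds ≈ 345.833333.
L_5 = 292.5.
Error ≈ 345.833333 − 292.5 ≈ 53.3333.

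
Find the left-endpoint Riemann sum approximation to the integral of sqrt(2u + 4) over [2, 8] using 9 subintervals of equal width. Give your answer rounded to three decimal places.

Δu = (8 − 2)/9 = 2/3.
Left endpoints: 2, 8/3, 10/3, 4, 14/3, 16/3, 6, 20/3, 22/3.
f(2) ≈ 2.828, f(8/3) ≈ 3.055, f(10/3) ≈ 3.266, f(4) ≈ 3.464, f(14/3) ≈ 3.651, f(16/3) ≈ 3.830, f(6) ≈ 4.000, f(20/3) ≈ 4.163, f(22/3) ≈ 4.320.
Sum = Δu · [f(2) + f(8/3) + f(10/3) + ...].
Sum ≈ 21.719.

21.719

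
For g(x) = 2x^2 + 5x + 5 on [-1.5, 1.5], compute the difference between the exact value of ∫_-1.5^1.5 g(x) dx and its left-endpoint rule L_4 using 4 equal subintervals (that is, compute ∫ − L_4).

Exact integral: ∫_-1.5^1.5 g(x) dx = 19.5.
L_4 = 14.4375.
Error = 19.5 − 14.4375 = 5.0625.

5.0625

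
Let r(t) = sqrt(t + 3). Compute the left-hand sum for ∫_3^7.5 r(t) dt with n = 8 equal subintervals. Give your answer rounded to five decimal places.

Δt = (7.5 − 3)/8 = 0.5625.
Left endpoints: 3, 3.5625, 4.125, 4.6875, 5.25, 5.8125, 6.375, 6.9375.
r(3) ≈ 2.44949, r(3.5625) ≈ 2.56174, r(4.125) ≈ 2.66927, r(4.6875) ≈ 2.77263, r(5.25) ≈ 2.87228, r(5.8125) ≈ 2.96859, r(6.375) ≈ 3.06186, r(6.9375) ≈ 3.15238.
Sum = Δt · [r(3) + r(3.5625) + r(4.125) + ...].
Sum ≈ 12.66089.

12.66089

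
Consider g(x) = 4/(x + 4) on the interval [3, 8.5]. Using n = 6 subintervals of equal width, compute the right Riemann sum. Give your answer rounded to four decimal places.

Δx = (8.5 − 3)/6 = 11/12.
Right endpoints: 47/12, 29/6, 5.75, 20/3, 91/12, 8.5.
g(47/12) = 48/95, g(29/6) = 24/53, g(5.75) = 16/39, g(20/3) = 0.375, g(91/12) = 48/139, g(8.5) = 0.32.
Sum = Δx · [g(47/12) + g(29/6) + g(5.75) + ...].
Sum ≈ 2.2080.

2.2080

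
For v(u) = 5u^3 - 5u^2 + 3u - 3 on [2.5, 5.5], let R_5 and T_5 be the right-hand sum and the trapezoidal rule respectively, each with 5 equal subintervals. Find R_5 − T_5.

192.825

R_5 = 1073.475.
T_5 = 880.65.
R_5 − T_5 = 192.825.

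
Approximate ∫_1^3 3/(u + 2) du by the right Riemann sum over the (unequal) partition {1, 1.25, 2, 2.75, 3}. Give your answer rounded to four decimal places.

Subinterval widths: 0.25, 0.75, 0.75, 0.25.
Right endpoints: 1.25, 2, 2.75, 3.
f(1.25) = 12/13, f(2) = 0.75, f(2.75) = 12/19, f(3) = 0.6.
Sum = Σ Δu_i · f(u_i).
Sum ≈ 1.4170.

1.4170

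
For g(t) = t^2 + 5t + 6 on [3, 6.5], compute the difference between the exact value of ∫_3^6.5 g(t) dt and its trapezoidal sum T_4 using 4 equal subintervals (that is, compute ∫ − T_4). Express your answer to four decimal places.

-0.4466

Exact integral: ∫_3^6.5 g(t) dt ≈ 186.666667.
T_4 = 187.11328125.
Error ≈ 186.666667 − 187.11328125 ≈ -0.4466.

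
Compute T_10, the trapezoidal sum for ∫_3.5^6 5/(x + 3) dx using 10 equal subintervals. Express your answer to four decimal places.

1.6274

Δx = (6 − 3.5)/10 = 0.25.
f(3.5) = 10/13, f(3.75) = 20/27, f(4) = 5/7, f(4.25) = 20/29, f(4.5) = 2/3, f(4.75) = 20/31, f(5) = 0.625, f(5.25) = 20/33, f(5.5) = 10/17, f(5.75) = 4/7, f(6) = 5/9.
T_10 = (Δx/2)·[f(x_0) + 2f(x_1) + ... + 2f(x_{9}) + f(x_10)].
Sum ≈ 1.6274.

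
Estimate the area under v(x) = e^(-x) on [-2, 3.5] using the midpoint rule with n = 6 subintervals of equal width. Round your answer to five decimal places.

Δx = (3.5 − (-2))/6 = 11/12.
Midpoints: -37/24, -0.625, 7/24, 29/24, 2.125, 73/24.
v(-37/24) ≈ 4.67237, v(-0.625) ≈ 1.86825, v(7/24) ≈ 0.74702, v(29/24) ≈ 0.29869, v(2.125) ≈ 0.11943, v(73/24) ≈ 0.04776.
Sum = Δx · [v(-37/24) + v(-0.625) + v(7/24) + ...].
Sum ≈ 7.10739.

7.10739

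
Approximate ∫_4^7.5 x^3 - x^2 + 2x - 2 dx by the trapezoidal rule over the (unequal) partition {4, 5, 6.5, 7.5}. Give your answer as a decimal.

Subinterval widths: 1, 1.5, 1.
f(4) = 54, f(5) = 108, f(6.5) = 243.375, f(7.5) = 378.625.
On each subinterval the trapezoid contributes (Δx_i/2)·[f(x_{i-1}) + f(x_i)].
Sum = 655.53125.

655.53125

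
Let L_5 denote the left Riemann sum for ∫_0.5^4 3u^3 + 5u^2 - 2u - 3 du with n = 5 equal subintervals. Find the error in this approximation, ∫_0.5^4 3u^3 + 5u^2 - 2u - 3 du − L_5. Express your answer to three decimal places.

84.964

Exact integral: ∫_0.5^4 f(u) du ≈ 272.16146.
L_5 = 187.1975.
Error ≈ 272.16146 − 187.1975 ≈ 84.964.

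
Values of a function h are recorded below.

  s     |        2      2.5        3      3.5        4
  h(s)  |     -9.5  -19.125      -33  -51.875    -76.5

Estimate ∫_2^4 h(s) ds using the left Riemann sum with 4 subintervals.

Δs = 0.5.
Sum = 0.5·[(-9.5) + (-19.125) + (-33) + (-51.875)] = -56.75.

-56.75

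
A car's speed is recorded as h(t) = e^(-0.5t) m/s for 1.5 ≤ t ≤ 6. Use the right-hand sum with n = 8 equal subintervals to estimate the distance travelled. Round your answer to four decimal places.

Δt = (6 − 1.5)/8 = 0.5625.
Right endpoints: 2.0625, 2.625, 3.1875, 3.75, 4.3125, 4.875, 5.4375, 6.
h(2.0625) ≈ 0.3566, h(2.625) ≈ 0.2691, h(3.1875) ≈ 0.2032, h(3.75) ≈ 0.1534, h(4.3125) ≈ 0.1158, h(4.875) ≈ 0.0874, h(5.4375) ≈ 0.0660, h(6) ≈ 0.0498.
Sum = Δt · [h(2.0625) + h(2.625) + h(3.1875) + ...].
Sum ≈ 0.7319.

0.7319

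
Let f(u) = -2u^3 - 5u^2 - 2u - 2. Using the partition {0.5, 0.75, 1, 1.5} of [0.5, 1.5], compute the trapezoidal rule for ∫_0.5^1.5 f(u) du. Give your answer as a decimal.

-12.2265625

Subinterval widths: 0.25, 0.25, 0.5.
f(0.5) = -4.5, f(0.75) = -7.15625, f(1) = -11, f(1.5) = -23.
On each subinterval the trapezoid contributes (Δu_i/2)·[f(u_{i-1}) + f(u_i)].
Sum = -12.2265625.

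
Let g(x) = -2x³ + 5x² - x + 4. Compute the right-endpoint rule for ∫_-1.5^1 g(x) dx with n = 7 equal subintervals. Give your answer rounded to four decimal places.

Δx = (1 − (-1.5))/7 = 5/14.
Right endpoints: -8/7, -11/14, -3/7, -1/14, 2/7, 9/14, 1.
g(-8/7) = 5028/343, g(-11/14) = 3033/343, g(-3/7) = 1888/343, g(-1/14) = 2811/686, g(2/7) = 1398/343, g(9/14) = 1678/343, g(1) = 6.
Sum = Δx · [g(-8/7) + g(-11/14) + g(-3/7) + ...].
Sum ≈ 17.1684.

17.1684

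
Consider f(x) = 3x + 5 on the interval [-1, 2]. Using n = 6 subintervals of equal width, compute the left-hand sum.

Δx = (2 − (-1))/6 = 0.5.
Left endpoints: -1, -0.5, 0, 0.5, 1, 1.5.
f(-1) = 2, f(-0.5) = 3.5, f(0) = 5, f(0.5) = 6.5, f(1) = 8, f(1.5) = 9.5.
Sum = Δx · [f(-1) + f(-0.5) + f(0) + ...].
Sum = 17.25.

17.25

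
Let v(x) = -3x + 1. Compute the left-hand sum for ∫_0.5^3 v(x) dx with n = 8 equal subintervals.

Δx = (3 − 0.5)/8 = 0.3125.
Left endpoints: 0.5, 0.8125, 1.125, 1.4375, 1.75, 2.0625, 2.375, 2.6875.
v(0.5) = -0.5, v(0.8125) = -1.4375, v(1.125) = -2.375, v(1.4375) = -3.3125, v(1.75) = -4.25, v(2.0625) = -5.1875, v(2.375) = -6.125, v(2.6875) = -7.0625.
Sum = Δx · [v(0.5) + v(0.8125) + v(1.125) + ...].
Sum = -9.453125.

-9.453125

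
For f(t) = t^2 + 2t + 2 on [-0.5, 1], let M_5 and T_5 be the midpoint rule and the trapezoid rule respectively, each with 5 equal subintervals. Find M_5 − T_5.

M_5 = 4.11375.
T_5 = 4.1475.
M_5 − T_5 = -0.03375.

-0.03375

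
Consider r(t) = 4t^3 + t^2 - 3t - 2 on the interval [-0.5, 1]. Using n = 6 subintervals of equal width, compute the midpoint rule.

Δt = (1 − (-0.5))/6 = 0.25.
Midpoints: -0.375, -0.125, 0.125, 0.375, 0.625, 0.875.
r(-0.375) = -0.9453125, r(-0.125) = -1.6171875, r(0.125) = -2.3515625, r(0.375) = -2.7734375, r(0.625) = -2.5078125, r(0.875) = -1.1796875.
Sum = Δt · [r(-0.375) + r(-0.125) + r(0.125) + ...].
Sum = -2.84375.

-2.84375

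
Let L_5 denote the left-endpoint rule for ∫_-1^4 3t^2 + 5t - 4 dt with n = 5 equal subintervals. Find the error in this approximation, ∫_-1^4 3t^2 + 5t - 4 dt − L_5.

Exact integral: ∫_-1^4 f(t) dt = 82.5.
L_5 = 50.
Error = 82.5 − 50 = 32.5.

32.5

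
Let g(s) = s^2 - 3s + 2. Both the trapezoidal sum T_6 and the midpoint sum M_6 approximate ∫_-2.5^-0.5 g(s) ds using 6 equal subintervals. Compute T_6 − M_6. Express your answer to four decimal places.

T_6 ≈ 18.203704.
M_6 ≈ 18.148148.
T_6 − M_6 ≈ 0.0556.

0.0556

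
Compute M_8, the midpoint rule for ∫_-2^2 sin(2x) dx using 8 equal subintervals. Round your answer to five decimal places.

Δx = (2 − (-2))/8 = 0.5.
Midpoints: -1.75, -1.25, -0.75, -0.25, 0.25, 0.75, 1.25, 1.75.
f(-1.75) ≈ 0.35078, f(-1.25) ≈ -0.59847, f(-0.75) ≈ -0.99749, f(-0.25) ≈ -0.47943, f(0.25) ≈ 0.47943, f(0.75) ≈ 0.99749, f(1.25) ≈ 0.59847, f(1.75) ≈ -0.35078.
Sum = Δx · [f(-1.75) + f(-1.25) + f(-0.75) + ...].
Sum ≈ 0.00000.

0.00000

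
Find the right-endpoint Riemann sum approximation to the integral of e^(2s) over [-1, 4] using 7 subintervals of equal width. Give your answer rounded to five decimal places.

Δs = (4 − (-1))/7 = 5/7.
Right endpoints: -2/7, 3/7, 8/7, 13/7, 18/7, 23/7, 4.
f(-2/7) ≈ 0.56472, f(3/7) ≈ 2.35642, f(8/7) ≈ 9.83271, f(13/7) ≈ 41.02927, f(18/7) ≈ 171.20423, f(23/7) ≈ 714.38967, f(4) ≈ 2980.95799.
Sum = Δs · [f(-2/7) + f(3/7) + f(8/7) + ...].
Sum ≈ 2800.23928.

2800.23928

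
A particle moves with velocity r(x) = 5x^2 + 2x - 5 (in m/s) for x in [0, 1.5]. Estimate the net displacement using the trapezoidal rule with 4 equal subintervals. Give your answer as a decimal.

Δx = (1.5 − 0)/4 = 0.375.
r(0) = -5, r(0.375) = -3.546875, r(0.75) = -0.6875, r(1.125) = 3.578125, r(1.5) = 9.25.
T_4 = (Δx/2)·[r(x_0) + 2r(x_1) + 2r(x_2) + 2r(x_3) + r(x_4)].
Sum = 0.55078125.

0.55078125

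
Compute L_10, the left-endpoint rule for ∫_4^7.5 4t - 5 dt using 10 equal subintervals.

60.55

Δt = (7.5 − 4)/10 = 0.35.
Left endpoints: 4, 4.35, 4.7, 5.05, 5.4, 5.75, 6.1, 6.45, 6.8, 7.15.
f(4) = 11, f(4.35) = 12.4, f(4.7) = 13.8, f(5.05) = 15.2, f(5.4) = 16.6, f(5.75) = 18, f(6.1) = 19.4, f(6.45) = 20.8, f(6.8) = 22.2, f(7.15) = 23.6.
Sum = Δt · [f(4) + f(4.35) + f(4.7) + ...].
Sum = 60.55.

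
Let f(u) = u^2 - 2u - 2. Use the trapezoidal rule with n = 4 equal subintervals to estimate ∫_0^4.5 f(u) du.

Δu = (4.5 − 0)/4 = 1.125.
f(0) = -2, f(1.125) = -2.984375, f(2.25) = -1.4375, f(3.375) = 2.640625, f(4.5) = 9.25.
T_4 = (Δu/2)·[f(u_0) + 2f(u_1) + 2f(u_2) + 2f(u_3) + f(u_4)].
Sum = 2.07421875.

2.07421875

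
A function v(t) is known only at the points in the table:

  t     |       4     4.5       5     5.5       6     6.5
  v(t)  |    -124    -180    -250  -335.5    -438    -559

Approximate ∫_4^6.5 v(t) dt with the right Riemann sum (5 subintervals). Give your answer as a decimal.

-881.25

Δt = 0.5.
Sum = 0.5·[(-180) + (-250) + (-335.5) + (-438) + (-559)] = -881.25.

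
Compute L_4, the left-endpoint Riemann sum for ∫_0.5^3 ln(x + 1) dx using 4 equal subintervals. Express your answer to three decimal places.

Δx = (3 − 0.5)/4 = 0.625.
Left endpoints: 0.5, 1.125, 1.75, 2.375.
f(0.5) ≈ 0.405, f(1.125) ≈ 0.754, f(1.75) ≈ 1.012, f(2.375) ≈ 1.216.
Sum = Δx · [f(0.5) + f(1.125) + f(1.75) + f(2.375)].
Sum ≈ 2.117.

2.117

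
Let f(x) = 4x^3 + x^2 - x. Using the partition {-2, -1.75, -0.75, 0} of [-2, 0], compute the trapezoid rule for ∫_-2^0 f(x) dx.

-13.96875

Subinterval widths: 0.25, 1, 0.75.
f(-2) = -26, f(-1.75) = -16.625, f(-0.75) = -0.375, f(0) = 0.
On each subinterval the trapezoid contributes (Δx_i/2)·[f(x_{i-1}) + f(x_i)].
Sum = -13.96875.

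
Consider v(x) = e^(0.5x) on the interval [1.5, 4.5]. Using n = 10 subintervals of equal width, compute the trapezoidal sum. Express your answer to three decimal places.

14.769

Δx = (4.5 − 1.5)/10 = 0.3.
v(1.5) ≈ 2.117, v(1.8) ≈ 2.460, v(2.1) ≈ 2.858, v(2.4) ≈ 3.320, v(2.7) ≈ 3.857, v(3) ≈ 4.482, v(3.3) ≈ 5.207, v(3.6) ≈ 6.050, v(3.9) ≈ 7.029, v(4.2) ≈ 8.166, v(4.5) ≈ 9.488.
T_10 = (Δx/2)·[v(x_0) + 2v(x_1) + ... + 2v(x_{9}) + v(x_10)].
Sum ≈ 14.769.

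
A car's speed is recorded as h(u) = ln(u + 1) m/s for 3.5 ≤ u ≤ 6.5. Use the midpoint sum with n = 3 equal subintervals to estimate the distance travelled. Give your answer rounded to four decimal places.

5.3471

Δu = (6.5 − 3.5)/3 = 1.
Midpoints: 4, 5, 6.
h(4) ≈ 1.6094, h(5) ≈ 1.7918, h(6) ≈ 1.9459.
Sum = Δu · [h(4) + h(5) + h(6)].
Sum ≈ 5.3471.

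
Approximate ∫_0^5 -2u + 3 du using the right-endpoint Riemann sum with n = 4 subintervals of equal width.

-16.25

Δu = (5 − 0)/4 = 1.25.
Right endpoints: 1.25, 2.5, 3.75, 5.
f(1.25) = 0.5, f(2.5) = -2, f(3.75) = -4.5, f(5) = -7.
Sum = Δu · [f(1.25) + f(2.5) + f(3.75) + f(5)].
Sum = -16.25.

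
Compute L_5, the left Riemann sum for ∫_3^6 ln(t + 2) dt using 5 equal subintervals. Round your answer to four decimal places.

Δt = (6 − 3)/5 = 0.6.
Left endpoints: 3, 3.6, 4.2, 4.8, 5.4.
f(3) ≈ 1.6094, f(3.6) ≈ 1.7228, f(4.2) ≈ 1.8245, f(4.8) ≈ 1.9169, f(5.4) ≈ 2.0015.
Sum = Δt · [f(3) + f(3.6) + f(4.2) + f(4.8) + f(5.4)].
Sum ≈ 5.4451.

5.4451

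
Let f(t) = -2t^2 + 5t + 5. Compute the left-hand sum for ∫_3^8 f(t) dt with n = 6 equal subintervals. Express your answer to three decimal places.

-126.574

Δt = (8 − 3)/6 = 5/6.
Left endpoints: 3, 23/6, 14/3, 5.5, 19/3, 43/6.
f(3) = 2, f(23/6) = -47/9, f(14/3) = -137/9, f(5.5) = -28, f(19/3) = -392/9, f(43/6) = -557/9.
Sum = Δt · [f(3) + f(23/6) + f(14/3) + ...].
Sum ≈ -126.574.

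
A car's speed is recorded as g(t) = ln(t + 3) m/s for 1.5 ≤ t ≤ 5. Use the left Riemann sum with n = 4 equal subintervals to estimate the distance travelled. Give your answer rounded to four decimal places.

Δt = (5 − 1.5)/4 = 0.875.
Left endpoints: 1.5, 2.375, 3.25, 4.125.
g(1.5) ≈ 1.5041, g(2.375) ≈ 1.6818, g(3.25) ≈ 1.8326, g(4.125) ≈ 1.9636.
Sum = Δt · [g(1.5) + g(2.375) + g(3.25) + g(4.125)].
Sum ≈ 6.1093.

6.1093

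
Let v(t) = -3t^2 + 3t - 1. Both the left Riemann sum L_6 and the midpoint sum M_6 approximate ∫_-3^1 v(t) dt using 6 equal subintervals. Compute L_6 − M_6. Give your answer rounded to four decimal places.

L_6 ≈ -56.888889.
M_6 ≈ -43.555556.
L_6 − M_6 ≈ -13.3333.

-13.3333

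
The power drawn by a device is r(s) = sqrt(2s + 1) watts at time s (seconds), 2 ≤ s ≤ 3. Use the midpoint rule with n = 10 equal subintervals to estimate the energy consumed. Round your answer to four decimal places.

Δs = (3 − 2)/10 = 0.1.
Midpoints: 2.05, 2.15, 2.25, 2.35, 2.45, 2.55, 2.65, 2.75, 2.85, 2.95.
r(2.05) ≈ 2.2583, r(2.15) ≈ 2.3022, r(2.25) ≈ 2.3452, r(2.35) ≈ 2.3875, r(2.45) ≈ 2.4290, r(2.55) ≈ 2.4698, r(2.65) ≈ 2.5100, r(2.75) ≈ 2.5495, r(2.85) ≈ 2.5884, r(2.95) ≈ 2.6268.
Sum = Δs · [r(2.05) + r(2.15) + r(2.25) + ...].
Sum ≈ 2.4467.

2.4467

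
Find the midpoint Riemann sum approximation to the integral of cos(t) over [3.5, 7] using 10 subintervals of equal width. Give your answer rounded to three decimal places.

1.013

Δt = (7 − 3.5)/10 = 0.35.
Midpoints: 3.675, 4.025, 4.375, 4.725, 5.075, 5.425, 5.775, 6.125, 6.475, 6.825.
f(3.675) ≈ -0.861, f(4.025) ≈ -0.635, f(4.375) ≈ -0.331, f(4.725) ≈ 0.013, f(5.075) ≈ 0.355, f(5.425) ≈ 0.654, f(5.775) ≈ 0.874, f(6.125) ≈ 0.988, f(6.475) ≈ 0.982, f(6.825) ≈ 0.857.
Sum = Δt · [f(3.675) + f(4.025) + f(4.375) + ...].
Sum ≈ 1.013.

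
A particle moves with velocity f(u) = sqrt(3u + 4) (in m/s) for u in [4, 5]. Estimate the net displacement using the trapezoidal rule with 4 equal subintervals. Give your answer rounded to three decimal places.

Δu = (5 − 4)/4 = 0.25.
f(4) ≈ 4.000, f(4.25) ≈ 4.093, f(4.5) ≈ 4.183, f(4.75) ≈ 4.272, f(5) ≈ 4.359.
T_4 = (Δu/2)·[f(u_0) + 2f(u_1) + 2f(u_2) + 2f(u_3) + f(u_4)].
Sum ≈ 4.182.

4.182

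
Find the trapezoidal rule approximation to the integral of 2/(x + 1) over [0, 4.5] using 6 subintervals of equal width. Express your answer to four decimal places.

Δx = (4.5 − 0)/6 = 0.75.
f(0) = 2, f(0.75) = 8/7, f(1.5) = 0.8, f(2.25) = 8/13, f(3) = 0.5, f(3.75) = 8/19, f(4.5) = 4/11.
T_6 = (Δx/2)·[f(x_0) + 2f(x_1) + ... + 2f(x_{5}) + f(x_6)].
Sum ≈ 3.4958.

3.4958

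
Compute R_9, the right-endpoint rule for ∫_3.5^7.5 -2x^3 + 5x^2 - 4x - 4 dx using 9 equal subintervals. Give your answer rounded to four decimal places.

Δx = (7.5 − 3.5)/9 = 4/9.
Right endpoints: 71/18, 79/18, 29/6, 95/18, 103/18, 37/6, 119/18, 127/18, 7.5.
f(71/18) = -94369/1458, f(79/18) = -137525/1458, f(29/6) = -7147/54, f(95/18) = -262237/1458, f(103/18) = -346865/1458, f(37/6) = -16607/54, f(119/18) = -568345/1458, f(127/18) = -708269/1458, f(7.5) = -596.5.
Sum = Δx · [f(71/18) + f(79/18) + f(29/6) + ...].
Sum ≈ -1106.1317.

-1106.1317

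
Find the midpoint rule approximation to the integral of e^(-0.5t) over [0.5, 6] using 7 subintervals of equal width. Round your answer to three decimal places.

Δt = (6 − 0.5)/7 = 11/14.
Midpoints: 25/28, 47/28, 69/28, 3.25, 113/28, 135/28, 157/28.
f(25/28) ≈ 0.640, f(47/28) ≈ 0.432, f(69/28) ≈ 0.292, f(3.25) ≈ 0.197, f(113/28) ≈ 0.133, f(135/28) ≈ 0.090, f(157/28) ≈ 0.061.
Sum = Δt · [f(25/28) + f(47/28) + f(69/28) + ...].
Sum ≈ 1.449.

1.449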